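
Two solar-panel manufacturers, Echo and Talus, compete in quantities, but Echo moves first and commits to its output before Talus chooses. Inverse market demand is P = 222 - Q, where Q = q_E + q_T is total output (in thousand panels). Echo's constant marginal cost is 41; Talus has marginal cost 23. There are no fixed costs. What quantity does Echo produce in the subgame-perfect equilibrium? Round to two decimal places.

Solve by backward induction. Given q_E, the follower Talus maximises π_T = (222 - q_E - q_T)q_T - 23q_T.
Setting the follower's marginal profit to zero, 199 - q_E - 2q_T = 0, i.e. q_T = (199 - q_E)/2.
Echo substitutes q_T(q_E) into its own profit: π_E = q_E(222 - q_E - (199 - q_E)/2) - 41q_E = (245/2 - (1/2)q_E)q_E - 41q_E.
The leader's first-order condition 163/2 - q_E = 0 yields q_E = 163/2.
Then q_T = (199 - 163/2)/2 = 235/4.

81.50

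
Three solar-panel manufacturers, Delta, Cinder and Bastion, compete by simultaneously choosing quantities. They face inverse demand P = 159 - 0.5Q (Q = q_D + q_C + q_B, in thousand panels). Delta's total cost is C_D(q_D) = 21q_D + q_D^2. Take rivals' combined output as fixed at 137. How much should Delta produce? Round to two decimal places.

23.17

With rivals' combined output fixed at 137, Delta's profit is π_D = (159 - (1/2)·137 - (1/2)q_D)q_D - (21q_D + q_D²) = (181/2 - (1/2)q_D)q_D - (21q_D + q_D²).
∂π_D/∂q_D = 139/2 - 3q_D = 0, so q_D = 139/6.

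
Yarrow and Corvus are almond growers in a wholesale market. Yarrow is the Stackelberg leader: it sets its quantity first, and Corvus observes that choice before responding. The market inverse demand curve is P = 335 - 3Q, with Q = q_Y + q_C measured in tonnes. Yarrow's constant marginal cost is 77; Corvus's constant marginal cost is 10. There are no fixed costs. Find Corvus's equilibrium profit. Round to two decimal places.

The follower Corvus best-responds to any q_Y: π_C = (335 - 3Q)q_C - 10q_C.
∂π_C/∂q_C = 325 - 3q_Y - 6q_C = 0 gives the reaction function q_C = (325 - 3q_Y)/6.
Yarrow substitutes q_C(q_Y) into its own profit: π_Y = q_Y(335 - 3q_Y - (325 - 3q_Y)/2) - 77q_Y = (345/2 - (3/2)q_Y)q_Y - 77q_Y.
Leader FOC: 191/2 - 3q_Y = 0, so q_Y = 191/6.
Then q_C = (325 - 3·(191/6))/6 = 153/4.
Price P = 335 - 3·(841/12) = 499/4.
Corvus's profit: (499/4 - 10)·(153/4) = 4389.1875.

4389.19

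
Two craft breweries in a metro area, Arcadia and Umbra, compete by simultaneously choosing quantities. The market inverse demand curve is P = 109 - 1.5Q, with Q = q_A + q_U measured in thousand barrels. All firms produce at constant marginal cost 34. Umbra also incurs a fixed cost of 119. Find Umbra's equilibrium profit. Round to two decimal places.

297.67

Each firm earns π_i = (109 - 1.5Q)q_i - 34q_i.
Setting ∂π_i/∂q_i = 0 with rivals' quantities fixed: 75 - 3q_i - (3/2)q_j = 0.
By symmetry each firm produces the same amount; substituting q_j = q_i yields q_i = 75/(9/2) = 50/3.
Price P = 109 - (3/2)·(100/3) = 59.
Umbra's profit: (59 - 34)·(50/3) - 119 = 893/3.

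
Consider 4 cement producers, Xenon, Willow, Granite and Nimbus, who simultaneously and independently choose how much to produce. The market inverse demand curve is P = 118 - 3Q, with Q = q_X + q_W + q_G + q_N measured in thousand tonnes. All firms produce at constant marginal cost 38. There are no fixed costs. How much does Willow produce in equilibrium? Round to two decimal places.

Each firm earns π_i = (118 - 3Q)q_i - 38q_i.
First-order condition (treating rivals' output as given): 80 - 6q_i - 3·Σ_{j≠i} q_j = 0.
By symmetry each firm produces the same amount; substituting Σ_{j≠i} q_j = 3q_i yields q_i = 80/15 = 16/3.

5.33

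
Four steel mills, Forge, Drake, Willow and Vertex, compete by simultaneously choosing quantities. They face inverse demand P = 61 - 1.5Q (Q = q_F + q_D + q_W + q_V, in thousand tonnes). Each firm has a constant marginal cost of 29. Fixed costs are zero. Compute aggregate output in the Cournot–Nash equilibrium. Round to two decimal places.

A representative firm's profit is π_i = q_i(61 - 1.5Q) - 29q_i.
Setting ∂π_i/∂q_i = 0 with rivals' quantities fixed: 32 - 3q_i - (3/2)·Σ_{j≠i} q_j = 0.
With identical firms every q_j equals q_i, so Σ_{j≠i} q_j = 3q_i and 32 = (15/2)q_i, giving q_i = 64/15.
Total output Q = 64/15 + 64/15 + 64/15 + 64/15 = 256/15.

17.07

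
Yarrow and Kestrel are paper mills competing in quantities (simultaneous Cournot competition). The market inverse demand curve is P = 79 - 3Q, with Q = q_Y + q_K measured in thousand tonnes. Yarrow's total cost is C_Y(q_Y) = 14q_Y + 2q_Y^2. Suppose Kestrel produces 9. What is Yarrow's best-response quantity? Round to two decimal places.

With the rival's output fixed at 9, Yarrow's profit is π_Y = (79 - 3·9 - 3q_Y)q_Y - (14q_Y + 2q_Y²) = (52 - 3q_Y)q_Y - (14q_Y + 2q_Y²).
∂π_Y/∂q_Y = 38 - 10q_Y = 0, so q_Y = 19/5.

3.80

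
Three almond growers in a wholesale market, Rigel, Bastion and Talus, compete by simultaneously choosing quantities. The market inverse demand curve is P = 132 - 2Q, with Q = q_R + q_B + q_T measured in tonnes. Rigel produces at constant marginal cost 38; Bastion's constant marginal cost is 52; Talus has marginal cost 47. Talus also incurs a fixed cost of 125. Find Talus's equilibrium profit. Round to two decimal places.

Rigel's profit: π_R = (132 - 2Q)q_R - (38q_R). Setting ∂π_R/∂q_R = 0: 94 - 4q_R - 2(q_B + q_T) = 0.
Bastion's first-order condition: 80 - 4q_B - 2(q_R + q_T) = 0.
Talus's first-order condition: 85 - 4q_T - 2(q_R + q_B) = 0.
Adding the 3 first-order conditions: 259 − 8Q = 0, so Q = 259/8.
Back-substituting: q_R = (94 − 259/4)/2 = 117/8, q_B = (80 − 259/4)/2 = 61/8, q_T = (85 − 259/4)/2 = 81/8.
Price P = 132 - 2·(259/8) = 269/4.
Talus's profit: (269/4 - 47)·(81/8) - 125 = 80.0313.

80.03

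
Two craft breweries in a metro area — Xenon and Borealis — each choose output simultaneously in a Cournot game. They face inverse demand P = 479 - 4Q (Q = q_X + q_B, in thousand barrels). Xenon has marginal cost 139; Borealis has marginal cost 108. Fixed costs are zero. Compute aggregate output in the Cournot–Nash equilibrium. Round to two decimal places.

Xenon's profit: π_X = (479 - 4Q)q_X - (139q_X). Setting ∂π_X/∂q_X = 0: 340 - 8q_X - 4(q_B) = 0.
Borealis's profit: π_B = (479 - 4Q)q_B - (108q_B). Setting ∂π_B/∂q_B = 0: 371 - 8q_B - 4(q_X) = 0.
So q_X = (340 - 4q_B)/8 and q_B = (371 - 4q_X)/8.
Substituting one into the other gives q_X = 103/4 and q_B = 67/2.
Total output Q = 103/4 + 67/2 = 237/4.

59.25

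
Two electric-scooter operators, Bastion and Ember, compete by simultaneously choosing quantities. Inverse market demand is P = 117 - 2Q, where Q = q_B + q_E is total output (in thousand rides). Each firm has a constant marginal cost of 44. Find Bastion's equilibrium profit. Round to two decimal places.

Each firm earns π_i = (117 - 2Q)q_i - 44q_i.
Setting ∂π_i/∂q_i = 0 with rivals' quantities fixed: 73 - 4q_i - 2q_j = 0.
By symmetry each firm produces the same amount; substituting q_j = q_i yields q_i = 73/6.
Price P = 117 - 2·(73/3) = 205/3.
Bastion's profit: (205/3 - 44)·(73/6) = 296.0556.

296.06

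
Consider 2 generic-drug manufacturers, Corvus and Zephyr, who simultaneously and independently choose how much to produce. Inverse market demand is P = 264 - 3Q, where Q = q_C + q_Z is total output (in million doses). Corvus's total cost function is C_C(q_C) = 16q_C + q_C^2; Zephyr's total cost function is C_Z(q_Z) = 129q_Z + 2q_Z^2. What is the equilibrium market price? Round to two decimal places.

162.13

Corvus's profit: π_C = (264 - 3Q)q_C - (16q_C + q_C²). Setting ∂π_C/∂q_C = 0: 248 - 8q_C - 3(q_Z) = 0.
Zephyr's profit: π_Z = (264 - 3Q)q_Z - (129q_Z + 2q_Z²). Setting ∂π_Z/∂q_Z = 0: 135 - 10q_Z - 3(q_C) = 0.
Best responses: q_C = (248 - 3q_Z)/8, q_Z = (135 - 3q_C)/10.
Solving the pair: q_C = 29.2254, q_Z = 336/71.
Total output Q = 33.9577, so price P = 264 - 3·33.9577 = 162.1268.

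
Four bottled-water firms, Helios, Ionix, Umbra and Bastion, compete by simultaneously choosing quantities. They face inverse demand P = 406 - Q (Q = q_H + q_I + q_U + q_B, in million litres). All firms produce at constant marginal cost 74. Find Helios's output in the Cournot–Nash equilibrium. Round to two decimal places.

66.40

A representative firm's profit is π_i = q_i(406 - Q) - 74q_i.
Setting ∂π_i/∂q_i = 0 with rivals' quantities fixed: 332 - 2q_i - Σ_{j≠i} q_j = 0.
By symmetry each firm produces the same amount; substituting Σ_{j≠i} q_j = 3q_i yields q_i = 332/5.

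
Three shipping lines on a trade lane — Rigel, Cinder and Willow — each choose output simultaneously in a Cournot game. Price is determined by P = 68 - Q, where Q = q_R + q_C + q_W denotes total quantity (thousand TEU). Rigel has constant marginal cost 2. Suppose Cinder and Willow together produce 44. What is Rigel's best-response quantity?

11

With rivals' combined output fixed at 44, Rigel's profit is π_R = (68 - 44 - q_R)q_R - (2q_R) = (24 - q_R)q_R - (2q_R).
∂π_R/∂q_R = 22 - 2q_R = 0, so q_R = 11.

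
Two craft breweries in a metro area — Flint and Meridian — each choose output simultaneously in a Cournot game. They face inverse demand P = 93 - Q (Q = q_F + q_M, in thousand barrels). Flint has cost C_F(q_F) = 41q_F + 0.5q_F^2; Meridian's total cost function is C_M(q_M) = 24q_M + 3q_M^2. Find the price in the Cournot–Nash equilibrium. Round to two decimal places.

71.17

Flint's profit: π_F = (93 - Q)q_F - (41q_F + (1/2)q_F²). Setting ∂π_F/∂q_F = 0: 52 - 3q_F - (q_M) = 0.
Meridian's profit: π_M = (93 - Q)q_M - (24q_M + 3q_M²). Setting ∂π_M/∂q_M = 0: 69 - 8q_M - (q_F) = 0.
Best responses: q_F = (52 - q_M)/3, q_M = (69 - q_F)/8.
Solving the pair: q_F = 347/23, q_M = 155/23.
Total output Q = 502/23, so price P = 93 - 502/23 = 1637/23.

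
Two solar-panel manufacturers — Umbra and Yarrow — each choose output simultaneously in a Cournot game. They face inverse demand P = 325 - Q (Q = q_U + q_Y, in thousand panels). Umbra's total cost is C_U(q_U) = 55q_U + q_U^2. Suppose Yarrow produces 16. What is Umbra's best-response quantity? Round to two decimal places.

63.50

With the rival's output fixed at 16, Umbra's profit is π_U = (325 - 16 - q_U)q_U - (55q_U + q_U²) = (309 - q_U)q_U - (55q_U + q_U²).
∂π_U/∂q_U = 254 - 4q_U = 0, so q_U = 127/2.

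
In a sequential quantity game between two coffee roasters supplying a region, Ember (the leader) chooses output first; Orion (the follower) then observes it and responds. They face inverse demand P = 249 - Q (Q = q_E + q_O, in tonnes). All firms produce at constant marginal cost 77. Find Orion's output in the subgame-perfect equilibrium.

43

Solve by backward induction. Given q_E, the follower Orion maximises π_O = (249 - q_E - q_O)q_O - 77q_O.
∂π_O/∂q_O = 172 - q_E - 2q_O = 0 gives the reaction function q_O = (172 - q_E)/2.
The leader anticipates this reaction. Substituting into P = 249 - Q gives P = 163 - (1/2)q_E, so π_E = (163 - (1/2)q_E)q_E - 77q_E.
Maximising: ∂π_E/∂q_E = 86 - q_E = 0, giving q_E = 86.
Then q_O = (172 - 86)/2 = 43.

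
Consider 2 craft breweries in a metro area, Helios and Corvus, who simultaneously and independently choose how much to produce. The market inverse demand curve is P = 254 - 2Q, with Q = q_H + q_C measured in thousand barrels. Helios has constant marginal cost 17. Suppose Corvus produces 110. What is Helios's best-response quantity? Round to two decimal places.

With the rival's output fixed at 110, Helios's profit is π_H = (254 - 2·110 - 2q_H)q_H - (17q_H) = (34 - 2q_H)q_H - (17q_H).
∂π_H/∂q_H = 17 - 4q_H = 0, so q_H = 17/4.

4.25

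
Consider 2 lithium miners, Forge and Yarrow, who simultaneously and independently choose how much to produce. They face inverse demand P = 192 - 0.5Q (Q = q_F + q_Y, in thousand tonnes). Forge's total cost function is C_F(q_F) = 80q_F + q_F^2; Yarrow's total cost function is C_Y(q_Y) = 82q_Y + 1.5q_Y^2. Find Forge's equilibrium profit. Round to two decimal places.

1678.03

Forge's profit: π_F = (192 - 0.5Q)q_F - (80q_F + q_F²). Setting ∂π_F/∂q_F = 0: 112 - 3q_F - (1/2)(q_Y) = 0.
Yarrow's profit: π_Y = (192 - 0.5Q)q_Y - (82q_Y + (3/2)q_Y²). Setting ∂π_Y/∂q_Y = 0: 110 - 4q_Y - (1/2)(q_F) = 0.
Rearranging gives the reaction functions q_F = (112 - (1/2)q_Y)/3 and q_Y = (110 - (1/2)q_F)/4.
Solving the pair: q_F = 1572/47, q_Y = 1096/47.
Price P = 192 - (1/2)·56.7660 = 163.6170.
Forge's profit: 163.6170·(1572/47) - 80·(1572/47) - (1572/47)² = 1678.0335.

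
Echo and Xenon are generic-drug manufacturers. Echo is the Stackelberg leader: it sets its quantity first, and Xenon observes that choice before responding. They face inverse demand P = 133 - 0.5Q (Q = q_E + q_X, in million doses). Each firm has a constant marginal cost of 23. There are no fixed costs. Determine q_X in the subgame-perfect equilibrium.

55

Solve by backward induction. Given q_E, the follower Xenon maximises π_X = (133 - (1/2)q_E - (1/2)q_X)q_X - 23q_X.
∂π_X/∂q_X = 110 - (1/2)q_E - q_X = 0 gives the reaction function q_X = (110 - (1/2)q_E).
Echo substitutes q_X(q_E) into its own profit: π_E = q_E(133 - (1/2)q_E - (110 - (1/2)q_E)/2) - 23q_E = (78 - (1/4)q_E)q_E - 23q_E.
Leader FOC: 55 - (1/2)q_E = 0, so q_E = 110.
Then q_X = (110 - (1/2)·110) = 55.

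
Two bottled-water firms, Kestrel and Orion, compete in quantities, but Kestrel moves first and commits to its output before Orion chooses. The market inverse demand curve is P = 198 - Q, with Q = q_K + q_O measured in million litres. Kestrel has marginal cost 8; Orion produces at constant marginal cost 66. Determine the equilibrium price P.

Solve by backward induction. Given q_K, the follower Orion maximises π_O = (198 - q_K - q_O)q_O - 66q_O.
∂π_O/∂q_O = 132 - q_K - 2q_O = 0 gives the reaction function q_O = (132 - q_K)/2.
Kestrel substitutes q_O(q_K) into its own profit: π_K = q_K(198 - q_K - (132 - q_K)/2) - 8q_K = (132 - (1/2)q_K)q_K - 8q_K.
Leader FOC: 124 - q_K = 0, so q_K = 124.
Then q_O = (132 - 124)/2 = 4.
Total output Q = 128, so price P = 198 - 128 = 70.

70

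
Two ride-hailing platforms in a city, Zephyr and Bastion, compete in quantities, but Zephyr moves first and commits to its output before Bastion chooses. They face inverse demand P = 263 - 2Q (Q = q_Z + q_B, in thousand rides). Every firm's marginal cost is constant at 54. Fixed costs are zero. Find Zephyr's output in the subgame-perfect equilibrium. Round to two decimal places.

The follower Bastion best-responds to any q_Z: π_B = (263 - 2Q)q_B - 54q_B.
Setting the follower's marginal profit to zero, 209 - 2q_Z - 4q_B = 0, i.e. q_B = (209 - 2q_Z)/4.
The leader anticipates this reaction. Substituting into P = 263 - 2Q gives P = 317/2 - q_Z, so π_Z = (317/2 - q_Z)q_Z - 54q_Z.
Leader FOC: 209/2 - 2q_Z = 0, so q_Z = 209/4.
Then q_B = (209 - 2·(209/4))/4 = 209/8.

52.25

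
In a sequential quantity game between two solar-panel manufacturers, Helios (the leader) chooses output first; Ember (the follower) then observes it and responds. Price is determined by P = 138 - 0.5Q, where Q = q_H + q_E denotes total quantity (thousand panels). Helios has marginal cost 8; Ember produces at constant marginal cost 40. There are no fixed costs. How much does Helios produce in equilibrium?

162

The follower Ember best-responds to any q_H: π_E = (138 - 0.5Q)q_E - 40q_E.
Setting the follower's marginal profit to zero, 98 - (1/2)q_H - q_E = 0, i.e. q_E = (98 - (1/2)q_H).
Helios substitutes q_E(q_H) into its own profit: π_H = q_H(138 - (1/2)q_H - (98 - (1/2)q_H)/2) - 8q_H = (89 - (1/4)q_H)q_H - 8q_H.
Maximising: ∂π_H/∂q_H = 81 - (1/2)q_H = 0, giving q_H = 162.
Then q_E = (98 - (1/2)·162) = 17.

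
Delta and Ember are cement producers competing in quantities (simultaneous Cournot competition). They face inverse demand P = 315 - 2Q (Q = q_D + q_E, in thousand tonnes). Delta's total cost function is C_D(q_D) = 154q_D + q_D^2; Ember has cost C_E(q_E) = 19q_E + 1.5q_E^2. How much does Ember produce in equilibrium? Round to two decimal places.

Delta's profit: π_D = (315 - 2Q)q_D - (154q_D + q_D²). Setting ∂π_D/∂q_D = 0: 161 - 6q_D - 2(q_E) = 0.
Ember's first-order condition: 296 - 7q_E - 2(q_D) = 0.
Best responses: q_D = (161 - 2q_E)/6, q_E = (296 - 2q_D)/7.
Solving the pair: q_D = 535/38, q_E = 727/19.

38.26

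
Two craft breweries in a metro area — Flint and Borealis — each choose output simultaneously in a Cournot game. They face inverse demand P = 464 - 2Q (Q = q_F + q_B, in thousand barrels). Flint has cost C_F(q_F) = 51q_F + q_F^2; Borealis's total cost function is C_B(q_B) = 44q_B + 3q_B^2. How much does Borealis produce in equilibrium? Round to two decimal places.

30.25

Flint's profit: π_F = (464 - 2Q)q_F - (51q_F + q_F²). Setting ∂π_F/∂q_F = 0: 413 - 6q_F - 2(q_B) = 0.
Borealis's first-order condition: 420 - 10q_B - 2(q_F) = 0.
Rearranging gives the reaction functions q_F = (413 - 2q_B)/6 and q_B = (420 - 2q_F)/10.
Substituting one into the other gives q_F = 235/4 and q_B = 121/4.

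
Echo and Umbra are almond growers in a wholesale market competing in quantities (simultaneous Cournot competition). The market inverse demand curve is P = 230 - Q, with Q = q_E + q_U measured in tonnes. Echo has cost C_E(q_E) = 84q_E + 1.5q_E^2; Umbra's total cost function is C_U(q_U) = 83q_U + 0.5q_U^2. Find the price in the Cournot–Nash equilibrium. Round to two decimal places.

167.14

Echo's profit: π_E = (230 - Q)q_E - (84q_E + (3/2)q_E²). Setting ∂π_E/∂q_E = 0: 146 - 5q_E - (q_U) = 0.
Umbra's profit: π_U = (230 - Q)q_U - (83q_U + (1/2)q_U²). Setting ∂π_U/∂q_U = 0: 147 - 3q_U - (q_E) = 0.
So q_E = (146 - q_U)/5 and q_U = (147 - q_E)/3.
Substituting one into the other gives q_E = 291/14 and q_U = 589/14.
Total output Q = 440/7, so price P = 230 - 440/7 = 1170/7.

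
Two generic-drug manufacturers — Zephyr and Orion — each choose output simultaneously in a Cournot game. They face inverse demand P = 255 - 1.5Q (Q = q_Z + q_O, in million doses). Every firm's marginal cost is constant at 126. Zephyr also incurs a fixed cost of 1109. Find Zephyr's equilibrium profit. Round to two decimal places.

123.67

A representative firm's profit is π_i = q_i(255 - 1.5Q) - 126q_i.
Setting ∂π_i/∂q_i = 0 with rivals' quantities fixed: 129 - 3q_i - (3/2)q_j = 0.
With identical firms every q_j equals q_i, so q_j = q_i and 129 = (9/2)q_i, giving q_i = 86/3.
Price P = 255 - (3/2)·(172/3) = 169.
Zephyr's profit: (169 - 126)·(86/3) - 1109 = 371/3.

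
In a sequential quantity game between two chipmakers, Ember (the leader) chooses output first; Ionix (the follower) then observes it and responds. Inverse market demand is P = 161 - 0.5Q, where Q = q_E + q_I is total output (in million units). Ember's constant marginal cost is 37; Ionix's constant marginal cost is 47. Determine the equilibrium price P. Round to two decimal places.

The follower Ionix best-responds to any q_E: π_I = (161 - 0.5Q)q_I - 47q_I.
Setting the follower's marginal profit to zero, 114 - (1/2)q_E - q_I = 0, i.e. q_I = (114 - (1/2)q_E).
Ember substitutes q_I(q_E) into its own profit: π_E = q_E(161 - (1/2)q_E - (114 - (1/2)q_E)/2) - 37q_E = (104 - (1/4)q_E)q_E - 37q_E.
Leader FOC: 67 - (1/2)q_E = 0, so q_E = 134.
Then q_I = (114 - (1/2)·134) = 47.
Total output Q = 181, so price P = 161 - (1/2)·181 = 141/2.

70.50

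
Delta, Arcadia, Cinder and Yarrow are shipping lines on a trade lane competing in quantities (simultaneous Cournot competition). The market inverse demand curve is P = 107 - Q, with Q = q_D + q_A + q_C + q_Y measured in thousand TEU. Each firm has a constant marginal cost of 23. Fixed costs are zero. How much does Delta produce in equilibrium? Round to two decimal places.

16.80

Each firm earns π_i = (107 - Q)q_i - 23q_i.
Setting ∂π_i/∂q_i = 0 with rivals' quantities fixed: 84 - 2q_i - Σ_{j≠i} q_j = 0.
With identical firms every q_j equals q_i, so Σ_{j≠i} q_j = 3q_i and 84 = 5q_i, giving q_i = 84/5.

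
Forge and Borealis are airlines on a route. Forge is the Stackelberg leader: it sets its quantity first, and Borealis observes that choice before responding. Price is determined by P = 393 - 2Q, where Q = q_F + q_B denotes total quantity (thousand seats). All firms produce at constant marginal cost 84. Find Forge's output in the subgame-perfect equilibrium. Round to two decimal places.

77.25

Solve by backward induction. Given q_F, the follower Borealis maximises π_B = (393 - 2q_F - 2q_B)q_B - 84q_B.
Setting the follower's marginal profit to zero, 309 - 2q_F - 4q_B = 0, i.e. q_B = (309 - 2q_F)/4.
Forge substitutes q_B(q_F) into its own profit: π_F = q_F(393 - 2q_F - (309 - 2q_F)/2) - 84q_F = (477/2 - q_F)q_F - 84q_F.
Leader FOC: 309/2 - 2q_F = 0, so q_F = 309/4.
Then q_B = (309 - 2·(309/4))/4 = 309/8.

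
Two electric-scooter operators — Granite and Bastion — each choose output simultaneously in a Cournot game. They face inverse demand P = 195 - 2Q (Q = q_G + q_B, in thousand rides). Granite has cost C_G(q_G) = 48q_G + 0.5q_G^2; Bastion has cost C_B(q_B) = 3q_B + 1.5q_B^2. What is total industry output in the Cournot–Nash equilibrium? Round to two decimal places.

42.29

Granite's profit: π_G = (195 - 2Q)q_G - (48q_G + (1/2)q_G²). Setting ∂π_G/∂q_G = 0: 147 - 5q_G - 2(q_B) = 0.
Bastion's first-order condition: 192 - 7q_B - 2(q_G) = 0.
Rearranging gives the reaction functions q_G = (147 - 2q_B)/5 and q_B = (192 - 2q_G)/7.
Substituting one into the other gives q_G = 645/31 and q_B = 666/31.
Total output Q = 645/31 + 666/31 = 1311/31.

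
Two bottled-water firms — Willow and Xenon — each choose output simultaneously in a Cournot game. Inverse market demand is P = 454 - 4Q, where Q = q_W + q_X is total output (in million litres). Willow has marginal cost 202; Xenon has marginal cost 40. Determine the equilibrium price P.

232

Willow's profit: π_W = (454 - 4Q)q_W - (202q_W). Setting ∂π_W/∂q_W = 0: 252 - 8q_W - 4(q_X) = 0.
Xenon's profit: π_X = (454 - 4Q)q_X - (40q_X). Setting ∂π_X/∂q_X = 0: 414 - 8q_X - 4(q_W) = 0.
So q_W = (252 - 4q_X)/8 and q_X = (414 - 4q_W)/8.
Substituting one into the other gives q_W = 15/2 and q_X = 48.
Total output Q = 111/2, so price P = 454 - 4·(111/2) = 232.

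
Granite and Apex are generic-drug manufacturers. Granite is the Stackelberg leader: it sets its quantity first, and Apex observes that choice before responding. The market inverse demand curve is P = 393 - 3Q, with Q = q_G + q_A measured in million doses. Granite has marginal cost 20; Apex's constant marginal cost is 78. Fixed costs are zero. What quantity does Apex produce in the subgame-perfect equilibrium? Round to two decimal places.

Solve by backward induction. Given q_G, the follower Apex maximises π_A = (393 - 3q_G - 3q_A)q_A - 78q_A.
Setting the follower's marginal profit to zero, 315 - 3q_G - 6q_A = 0, i.e. q_A = (315 - 3q_G)/6.
The leader anticipates this reaction. Substituting into P = 393 - 3Q gives P = 471/2 - (3/2)q_G, so π_G = (471/2 - (3/2)q_G)q_G - 20q_G.
Maximising: ∂π_G/∂q_G = 431/2 - 3q_G = 0, giving q_G = 431/6.
Then q_A = (315 - 3·(431/6))/6 = 199/12.

16.58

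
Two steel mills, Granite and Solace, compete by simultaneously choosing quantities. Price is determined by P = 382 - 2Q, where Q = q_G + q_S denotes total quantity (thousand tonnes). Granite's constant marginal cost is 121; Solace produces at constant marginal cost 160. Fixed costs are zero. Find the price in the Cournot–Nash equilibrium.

Granite's profit: π_G = (382 - 2Q)q_G - (121q_G). Setting ∂π_G/∂q_G = 0: 261 - 4q_G - 2(q_S) = 0.
Solace's first-order condition: 222 - 4q_S - 2(q_G) = 0.
Best responses: q_G = (261 - 2q_S)/4, q_S = (222 - 2q_G)/4.
Substituting one into the other gives q_G = 50 and q_S = 61/2.
Total output Q = 161/2, so price P = 382 - 2·(161/2) = 221.

221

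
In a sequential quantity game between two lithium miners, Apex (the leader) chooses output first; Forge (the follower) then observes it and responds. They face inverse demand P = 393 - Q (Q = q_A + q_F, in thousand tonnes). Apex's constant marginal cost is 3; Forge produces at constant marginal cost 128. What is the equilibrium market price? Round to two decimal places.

Solve by backward induction. Given q_A, the follower Forge maximises π_F = (393 - q_A - q_F)q_F - 128q_F.
Follower FOC: 265 - q_A - 2q_F = 0, so q_F(q_A) = (265 - q_A)/2.
The leader anticipates this reaction. Substituting into P = 393 - Q gives P = 521/2 - (1/2)q_A, so π_A = (521/2 - (1/2)q_A)q_A - 3q_A.
The leader's first-order condition 515/2 - q_A = 0 yields q_A = 515/2.
Then q_F = (265 - 515/2)/2 = 15/4.
Total output Q = 1045/4, so price P = 393 - 1045/4 = 527/4.

131.75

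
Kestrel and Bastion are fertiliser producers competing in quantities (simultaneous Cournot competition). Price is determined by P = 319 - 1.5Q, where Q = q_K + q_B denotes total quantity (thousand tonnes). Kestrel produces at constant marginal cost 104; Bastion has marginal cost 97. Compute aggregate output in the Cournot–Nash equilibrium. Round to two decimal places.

97.11

Kestrel's profit: π_K = (319 - 1.5Q)q_K - (104q_K). Setting ∂π_K/∂q_K = 0: 215 - 3q_K - (3/2)(q_B) = 0.
Bastion's profit: π_B = (319 - 1.5Q)q_B - (97q_B). Setting ∂π_B/∂q_B = 0: 222 - 3q_B - (3/2)(q_K) = 0.
Rearranging gives the reaction functions q_K = (215 - (3/2)q_B)/3 and q_B = (222 - (3/2)q_K)/3.
Substituting one into the other gives q_K = 416/9 and q_B = 458/9.
Total output Q = 416/9 + 458/9 = 874/9.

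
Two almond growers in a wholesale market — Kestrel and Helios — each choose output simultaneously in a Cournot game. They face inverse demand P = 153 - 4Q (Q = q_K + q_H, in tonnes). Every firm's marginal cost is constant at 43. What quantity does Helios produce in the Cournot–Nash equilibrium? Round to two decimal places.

A representative firm's profit is π_i = q_i(153 - 4Q) - 43q_i.
First-order condition (treating rivals' output as given): 110 - 8q_i - 4q_j = 0.
With identical firms every q_j equals q_i, so q_j = q_i and 110 = 12q_i, giving q_i = 55/6.

9.17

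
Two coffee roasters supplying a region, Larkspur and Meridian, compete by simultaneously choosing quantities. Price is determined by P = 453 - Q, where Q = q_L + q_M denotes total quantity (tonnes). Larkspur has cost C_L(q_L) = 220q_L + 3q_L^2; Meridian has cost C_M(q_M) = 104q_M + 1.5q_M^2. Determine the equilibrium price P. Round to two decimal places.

Larkspur's profit: π_L = (453 - Q)q_L - (220q_L + 3q_L²). Setting ∂π_L/∂q_L = 0: 233 - 8q_L - (q_M) = 0.
Meridian's profit: π_M = (453 - Q)q_M - (104q_M + (3/2)q_M²). Setting ∂π_M/∂q_M = 0: 349 - 5q_M - (q_L) = 0.
So q_L = (233 - q_M)/8 and q_M = (349 - q_L)/5.
Substituting one into the other gives q_L = 272/13 and q_M = 853/13.
Total output Q = 1125/13, so price P = 453 - 1125/13 = 366.4615.

366.46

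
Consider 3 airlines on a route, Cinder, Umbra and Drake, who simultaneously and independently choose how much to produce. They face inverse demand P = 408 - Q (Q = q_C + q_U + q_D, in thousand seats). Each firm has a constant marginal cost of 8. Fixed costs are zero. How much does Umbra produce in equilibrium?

100

Each firm earns π_i = (408 - Q)q_i - 8q_i.
Setting ∂π_i/∂q_i = 0 with rivals' quantities fixed: 400 - 2q_i - Σ_{j≠i} q_j = 0.
By symmetry each firm produces the same amount; substituting Σ_{j≠i} q_j = 2q_i yields q_i = 400/4 = 100.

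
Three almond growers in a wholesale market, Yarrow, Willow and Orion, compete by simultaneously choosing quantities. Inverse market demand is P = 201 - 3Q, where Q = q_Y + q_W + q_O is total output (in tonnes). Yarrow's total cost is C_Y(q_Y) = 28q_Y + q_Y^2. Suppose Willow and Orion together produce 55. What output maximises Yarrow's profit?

1

With rivals' combined output fixed at 55, Yarrow's profit is π_Y = (201 - 3·55 - 3q_Y)q_Y - (28q_Y + q_Y²) = (36 - 3q_Y)q_Y - (28q_Y + q_Y²).
∂π_Y/∂q_Y = 8 - 8q_Y = 0, so q_Y = 1.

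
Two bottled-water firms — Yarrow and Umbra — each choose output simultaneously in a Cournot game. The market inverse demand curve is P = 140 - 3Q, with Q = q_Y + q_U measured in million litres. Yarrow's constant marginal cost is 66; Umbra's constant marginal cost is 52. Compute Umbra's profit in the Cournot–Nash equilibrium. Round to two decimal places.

385.33

Yarrow's profit: π_Y = (140 - 3Q)q_Y - (66q_Y). Setting ∂π_Y/∂q_Y = 0: 74 - 6q_Y - 3(q_U) = 0.
Umbra's profit: π_U = (140 - 3Q)q_U - (52q_U). Setting ∂π_U/∂q_U = 0: 88 - 6q_U - 3(q_Y) = 0.
So q_Y = (74 - 3q_U)/6 and q_U = (88 - 3q_Y)/6.
Solving the pair: q_Y = 20/3, q_U = 34/3.
Price P = 140 - 3·18 = 86.
Umbra's profit: (86 - 52)·(34/3) = 1156/3.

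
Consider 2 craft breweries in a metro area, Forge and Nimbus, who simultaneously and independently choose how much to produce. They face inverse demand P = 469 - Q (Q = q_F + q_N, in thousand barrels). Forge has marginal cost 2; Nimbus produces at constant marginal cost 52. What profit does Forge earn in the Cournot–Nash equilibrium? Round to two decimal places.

Forge's profit: π_F = (469 - Q)q_F - (2q_F). Setting ∂π_F/∂q_F = 0: 467 - 2q_F - (q_N) = 0.
Nimbus's profit: π_N = (469 - Q)q_N - (52q_N). Setting ∂π_N/∂q_N = 0: 417 - 2q_N - (q_F) = 0.
So q_F = (467 - q_N)/2 and q_N = (417 - q_F)/2.
Solving the pair: q_F = 517/3, q_N = 367/3.
Price P = 469 - 884/3 = 523/3.
Forge's profit: (523/3 - 2)·(517/3) = 29698.7778.

29698.78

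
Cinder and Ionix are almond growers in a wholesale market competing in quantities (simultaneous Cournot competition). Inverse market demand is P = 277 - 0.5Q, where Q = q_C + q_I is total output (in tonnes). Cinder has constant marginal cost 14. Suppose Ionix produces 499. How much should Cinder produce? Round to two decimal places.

With the rival's output fixed at 499, Cinder's profit is π_C = (277 - (1/2)·499 - (1/2)q_C)q_C - (14q_C) = (55/2 - (1/2)q_C)q_C - (14q_C).
∂π_C/∂q_C = 27/2 - q_C = 0, so q_C = 27/2.

13.50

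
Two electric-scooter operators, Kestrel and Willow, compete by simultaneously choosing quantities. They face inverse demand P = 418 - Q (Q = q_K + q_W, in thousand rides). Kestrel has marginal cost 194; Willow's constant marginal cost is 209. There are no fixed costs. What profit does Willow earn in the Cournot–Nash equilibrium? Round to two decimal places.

Kestrel's profit: π_K = (418 - Q)q_K - (194q_K). Setting ∂π_K/∂q_K = 0: 224 - 2q_K - (q_W) = 0.
Willow's first-order condition: 209 - 2q_W - (q_K) = 0.
Best responses: q_K = (224 - q_W)/2, q_W = (209 - q_K)/2.
Solving the pair: q_K = 239/3, q_W = 194/3.
Price P = 418 - 433/3 = 821/3.
Willow's profit: (821/3 - 209)·(194/3) = 4181.7778.

4181.78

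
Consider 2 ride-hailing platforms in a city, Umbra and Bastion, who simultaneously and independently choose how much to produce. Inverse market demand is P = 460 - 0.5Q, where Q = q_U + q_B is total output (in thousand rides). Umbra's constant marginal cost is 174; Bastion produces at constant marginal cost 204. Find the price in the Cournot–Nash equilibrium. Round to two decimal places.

Umbra's profit: π_U = (460 - 0.5Q)q_U - (174q_U). Setting ∂π_U/∂q_U = 0: 286 - q_U - (1/2)(q_B) = 0.
Bastion's first-order condition: 256 - q_B - (1/2)(q_U) = 0.
Rearranging gives the reaction functions q_U = (286 - (1/2)q_B) and q_B = (256 - (1/2)q_U).
Substituting one into the other gives q_U = 632/3 and q_B = 452/3.
Total output Q = 1084/3, so price P = 460 - (1/2)·(1084/3) = 838/3.

279.33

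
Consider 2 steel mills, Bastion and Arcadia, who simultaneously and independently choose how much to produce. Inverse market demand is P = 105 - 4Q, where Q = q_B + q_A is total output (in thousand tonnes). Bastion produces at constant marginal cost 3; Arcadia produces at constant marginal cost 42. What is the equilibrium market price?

Bastion's profit: π_B = (105 - 4Q)q_B - (3q_B). Setting ∂π_B/∂q_B = 0: 102 - 8q_B - 4(q_A) = 0.
Arcadia's first-order condition: 63 - 8q_A - 4(q_B) = 0.
Rearranging gives the reaction functions q_B = (102 - 4q_A)/8 and q_A = (63 - 4q_B)/8.
Solving the pair: q_B = 47/4, q_A = 2.
Total output Q = 55/4, so price P = 105 - 4·(55/4) = 50.

50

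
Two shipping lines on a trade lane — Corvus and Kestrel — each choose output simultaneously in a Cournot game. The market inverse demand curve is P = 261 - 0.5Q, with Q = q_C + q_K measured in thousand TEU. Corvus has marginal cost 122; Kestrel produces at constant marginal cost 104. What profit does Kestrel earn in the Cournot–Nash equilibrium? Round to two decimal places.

Corvus's profit: π_C = (261 - 0.5Q)q_C - (122q_C). Setting ∂π_C/∂q_C = 0: 139 - q_C - (1/2)(q_K) = 0.
Kestrel's profit: π_K = (261 - 0.5Q)q_K - (104q_K). Setting ∂π_K/∂q_K = 0: 157 - q_K - (1/2)(q_C) = 0.
Rearranging gives the reaction functions q_C = (139 - (1/2)q_K) and q_K = (157 - (1/2)q_C).
Solving the pair: q_C = 242/3, q_K = 350/3.
Price P = 261 - (1/2)·(592/3) = 487/3.
Kestrel's profit: (487/3 - 104)·(350/3) = 6805.5556.

6805.56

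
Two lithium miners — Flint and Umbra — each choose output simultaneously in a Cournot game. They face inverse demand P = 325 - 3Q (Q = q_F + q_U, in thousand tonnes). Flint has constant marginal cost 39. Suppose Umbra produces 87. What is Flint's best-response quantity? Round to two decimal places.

4.17

With the rival's output fixed at 87, Flint's profit is π_F = (325 - 3·87 - 3q_F)q_F - (39q_F) = (64 - 3q_F)q_F - (39q_F).
∂π_F/∂q_F = 25 - 6q_F = 0, so q_F = 25/6.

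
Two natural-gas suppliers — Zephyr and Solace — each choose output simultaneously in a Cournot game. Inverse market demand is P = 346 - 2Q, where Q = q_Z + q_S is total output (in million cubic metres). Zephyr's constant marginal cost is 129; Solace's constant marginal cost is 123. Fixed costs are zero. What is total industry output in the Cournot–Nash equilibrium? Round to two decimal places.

Zephyr's profit: π_Z = (346 - 2Q)q_Z - (129q_Z). Setting ∂π_Z/∂q_Z = 0: 217 - 4q_Z - 2(q_S) = 0.
Solace's first-order condition: 223 - 4q_S - 2(q_Z) = 0.
So q_Z = (217 - 2q_S)/4 and q_S = (223 - 2q_Z)/4.
Solving the pair: q_Z = 211/6, q_S = 229/6.
Total output Q = 211/6 + 229/6 = 220/3.

73.33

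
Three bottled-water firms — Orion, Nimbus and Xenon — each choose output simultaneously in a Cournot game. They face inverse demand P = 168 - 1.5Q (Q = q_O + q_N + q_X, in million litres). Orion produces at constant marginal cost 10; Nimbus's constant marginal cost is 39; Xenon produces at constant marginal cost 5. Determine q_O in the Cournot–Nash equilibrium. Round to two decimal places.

Orion's profit: π_O = (168 - 1.5Q)q_O - (10q_O). Setting ∂π_O/∂q_O = 0: 158 - 3q_O - (3/2)(q_N + q_X) = 0.
Nimbus's profit: π_N = (168 - 1.5Q)q_N - (39q_N). Setting ∂π_N/∂q_N = 0: 129 - 3q_N - (3/2)(q_O + q_X) = 0.
Xenon's profit: π_X = (168 - 1.5Q)q_X - (5q_X). Setting ∂π_X/∂q_X = 0: 163 - 3q_X - (3/2)(q_O + q_N) = 0.
Adding the 3 conditions: 450 − 3Q − 3Q = 0, i.e. Q = 75.
Back-substituting: q_O = (158 − 225/2)/(3/2) = 91/3, q_N = (129 − 225/2)/(3/2) = 11, q_X = (163 − 225/2)/(3/2) = 101/3.

30.33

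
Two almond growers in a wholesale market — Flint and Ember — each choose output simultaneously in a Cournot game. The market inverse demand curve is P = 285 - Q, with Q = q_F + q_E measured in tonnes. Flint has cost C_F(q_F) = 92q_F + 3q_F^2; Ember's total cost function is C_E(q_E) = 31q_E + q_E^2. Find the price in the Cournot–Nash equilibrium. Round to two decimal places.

208.97

Flint's profit: π_F = (285 - Q)q_F - (92q_F + 3q_F²). Setting ∂π_F/∂q_F = 0: 193 - 8q_F - (q_E) = 0.
Ember's first-order condition: 254 - 4q_E - (q_F) = 0.
Rearranging gives the reaction functions q_F = (193 - q_E)/8 and q_E = (254 - q_F)/4.
Substituting one into the other gives q_F = 518/31 and q_E = 1839/31.
Total output Q = 76.0323, so price P = 285 - 76.0323 = 208.9677.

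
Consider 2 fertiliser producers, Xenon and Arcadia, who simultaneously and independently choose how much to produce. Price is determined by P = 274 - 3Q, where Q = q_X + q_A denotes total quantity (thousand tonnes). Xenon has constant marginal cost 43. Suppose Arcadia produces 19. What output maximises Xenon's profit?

With the rival's output fixed at 19, Xenon's profit is π_X = (274 - 3·19 - 3q_X)q_X - (43q_X) = (217 - 3q_X)q_X - (43q_X).
∂π_X/∂q_X = 174 - 6q_X = 0, so q_X = 29.

29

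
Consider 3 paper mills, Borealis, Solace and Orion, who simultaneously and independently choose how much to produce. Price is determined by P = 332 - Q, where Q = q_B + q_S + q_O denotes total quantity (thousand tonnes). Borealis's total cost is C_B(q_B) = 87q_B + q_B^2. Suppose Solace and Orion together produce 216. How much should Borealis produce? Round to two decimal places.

7.25

With rivals' combined output fixed at 216, Borealis's profit is π_B = (332 - 216 - q_B)q_B - (87q_B + q_B²) = (116 - q_B)q_B - (87q_B + q_B²).
∂π_B/∂q_B = 29 - 4q_B = 0, so q_B = 29/4.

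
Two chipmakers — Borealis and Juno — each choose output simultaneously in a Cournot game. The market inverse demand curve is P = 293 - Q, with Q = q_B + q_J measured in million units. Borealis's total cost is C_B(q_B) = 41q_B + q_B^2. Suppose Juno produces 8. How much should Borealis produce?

61

With the rival's output fixed at 8, Borealis's profit is π_B = (293 - 8 - q_B)q_B - (41q_B + q_B²) = (285 - q_B)q_B - (41q_B + q_B²).
∂π_B/∂q_B = 244 - 4q_B = 0, so q_B = 61.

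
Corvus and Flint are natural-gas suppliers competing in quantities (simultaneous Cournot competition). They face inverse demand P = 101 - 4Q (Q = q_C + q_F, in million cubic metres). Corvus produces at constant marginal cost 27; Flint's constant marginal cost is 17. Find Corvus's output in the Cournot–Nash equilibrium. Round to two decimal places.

5.33

Corvus's profit: π_C = (101 - 4Q)q_C - (27q_C). Setting ∂π_C/∂q_C = 0: 74 - 8q_C - 4(q_F) = 0.
Flint's profit: π_F = (101 - 4Q)q_F - (17q_F). Setting ∂π_F/∂q_F = 0: 84 - 8q_F - 4(q_C) = 0.
Best responses: q_C = (74 - 4q_F)/8, q_F = (84 - 4q_C)/8.
Solving the pair: q_C = 16/3, q_F = 47/6.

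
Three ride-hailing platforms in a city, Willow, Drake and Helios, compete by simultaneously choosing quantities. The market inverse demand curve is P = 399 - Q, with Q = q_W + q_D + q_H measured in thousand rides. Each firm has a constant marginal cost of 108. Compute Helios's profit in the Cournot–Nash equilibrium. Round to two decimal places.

5292.56

A representative firm's profit is π_i = q_i(399 - Q) - 108q_i.
First-order condition (treating rivals' output as given): 291 - 2q_i - Σ_{j≠i} q_j = 0.
With identical firms every q_j equals q_i, so Σ_{j≠i} q_j = 2q_i and 291 = 4q_i, giving q_i = 291/4.
Price P = 399 - 873/4 = 723/4.
Helios's profit: (723/4 - 108)·(291/4) = 5292.5625.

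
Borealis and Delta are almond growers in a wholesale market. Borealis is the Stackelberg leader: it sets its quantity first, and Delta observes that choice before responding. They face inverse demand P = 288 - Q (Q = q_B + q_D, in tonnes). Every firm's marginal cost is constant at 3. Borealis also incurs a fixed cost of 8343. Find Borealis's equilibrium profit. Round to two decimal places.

1810.13

Solve by backward induction. Given q_B, the follower Delta maximises π_D = (288 - q_B - q_D)q_D - 3q_D.
Setting the follower's marginal profit to zero, 285 - q_B - 2q_D = 0, i.e. q_D = (285 - q_B)/2.
The leader anticipates this reaction. Substituting into P = 288 - Q gives P = 291/2 - (1/2)q_B, so π_B = (291/2 - (1/2)q_B)q_B - 3q_B.
The leader's first-order condition 285/2 - q_B = 0 yields q_B = 285/2.
Then q_D = (285 - 285/2)/2 = 285/4.
Price P = 288 - 855/4 = 297/4.
Borealis's profit: (297/4 - 3)·(285/2) - 8343 = 1810.1250.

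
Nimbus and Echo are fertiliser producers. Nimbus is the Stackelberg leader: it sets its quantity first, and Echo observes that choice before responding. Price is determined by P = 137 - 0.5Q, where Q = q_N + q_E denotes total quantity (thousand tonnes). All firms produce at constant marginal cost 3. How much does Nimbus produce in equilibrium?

134

Solve by backward induction. Given q_N, the follower Echo maximises π_E = (137 - (1/2)q_N - (1/2)q_E)q_E - 3q_E.
Follower FOC: 134 - (1/2)q_N - q_E = 0, so q_E(q_N) = (134 - (1/2)q_N).
The leader anticipates this reaction. Substituting into P = 137 - 0.5Q gives P = 70 - (1/4)q_N, so π_N = (70 - (1/4)q_N)q_N - 3q_N.
Leader FOC: 67 - (1/2)q_N = 0, so q_N = 134.
Then q_E = (134 - (1/2)·134) = 67.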